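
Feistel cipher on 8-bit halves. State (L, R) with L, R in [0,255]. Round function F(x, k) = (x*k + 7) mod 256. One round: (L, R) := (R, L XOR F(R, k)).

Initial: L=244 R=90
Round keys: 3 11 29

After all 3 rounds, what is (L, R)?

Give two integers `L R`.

Answer: 232 174

Derivation:
Round 1 (k=3): L=90 R=225
Round 2 (k=11): L=225 R=232
Round 3 (k=29): L=232 R=174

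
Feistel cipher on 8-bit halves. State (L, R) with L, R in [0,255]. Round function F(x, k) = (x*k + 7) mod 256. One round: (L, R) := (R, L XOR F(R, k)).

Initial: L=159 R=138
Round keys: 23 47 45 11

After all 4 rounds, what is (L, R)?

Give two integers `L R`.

Answer: 40 64

Derivation:
Round 1 (k=23): L=138 R=242
Round 2 (k=47): L=242 R=255
Round 3 (k=45): L=255 R=40
Round 4 (k=11): L=40 R=64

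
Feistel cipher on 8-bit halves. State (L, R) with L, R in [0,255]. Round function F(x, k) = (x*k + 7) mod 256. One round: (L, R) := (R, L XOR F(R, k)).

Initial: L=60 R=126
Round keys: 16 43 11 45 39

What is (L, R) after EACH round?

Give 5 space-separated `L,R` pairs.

Round 1 (k=16): L=126 R=219
Round 2 (k=43): L=219 R=174
Round 3 (k=11): L=174 R=90
Round 4 (k=45): L=90 R=119
Round 5 (k=39): L=119 R=114

Answer: 126,219 219,174 174,90 90,119 119,114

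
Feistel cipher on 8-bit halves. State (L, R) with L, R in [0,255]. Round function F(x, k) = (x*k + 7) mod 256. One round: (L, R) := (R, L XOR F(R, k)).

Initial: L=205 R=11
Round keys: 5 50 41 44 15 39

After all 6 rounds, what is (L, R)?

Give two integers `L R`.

Round 1 (k=5): L=11 R=243
Round 2 (k=50): L=243 R=118
Round 3 (k=41): L=118 R=30
Round 4 (k=44): L=30 R=89
Round 5 (k=15): L=89 R=32
Round 6 (k=39): L=32 R=190

Answer: 32 190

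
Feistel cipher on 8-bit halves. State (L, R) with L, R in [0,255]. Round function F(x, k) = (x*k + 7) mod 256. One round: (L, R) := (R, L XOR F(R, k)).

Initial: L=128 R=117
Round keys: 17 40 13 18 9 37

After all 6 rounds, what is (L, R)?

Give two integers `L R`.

Answer: 223 129

Derivation:
Round 1 (k=17): L=117 R=76
Round 2 (k=40): L=76 R=146
Round 3 (k=13): L=146 R=61
Round 4 (k=18): L=61 R=195
Round 5 (k=9): L=195 R=223
Round 6 (k=37): L=223 R=129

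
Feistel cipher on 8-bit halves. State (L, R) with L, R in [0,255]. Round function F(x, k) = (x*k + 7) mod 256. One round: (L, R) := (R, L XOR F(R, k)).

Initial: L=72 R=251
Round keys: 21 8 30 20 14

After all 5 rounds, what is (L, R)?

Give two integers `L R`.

Round 1 (k=21): L=251 R=214
Round 2 (k=8): L=214 R=76
Round 3 (k=30): L=76 R=57
Round 4 (k=20): L=57 R=55
Round 5 (k=14): L=55 R=48

Answer: 55 48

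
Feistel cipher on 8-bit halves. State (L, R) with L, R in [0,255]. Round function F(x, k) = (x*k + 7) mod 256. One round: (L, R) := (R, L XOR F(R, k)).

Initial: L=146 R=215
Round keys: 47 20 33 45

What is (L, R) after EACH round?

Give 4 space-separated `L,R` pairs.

Round 1 (k=47): L=215 R=18
Round 2 (k=20): L=18 R=184
Round 3 (k=33): L=184 R=173
Round 4 (k=45): L=173 R=200

Answer: 215,18 18,184 184,173 173,200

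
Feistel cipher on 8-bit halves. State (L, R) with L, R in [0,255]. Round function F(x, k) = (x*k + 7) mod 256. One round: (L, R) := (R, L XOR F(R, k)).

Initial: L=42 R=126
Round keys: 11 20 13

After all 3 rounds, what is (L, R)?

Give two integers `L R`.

Answer: 93 155

Derivation:
Round 1 (k=11): L=126 R=91
Round 2 (k=20): L=91 R=93
Round 3 (k=13): L=93 R=155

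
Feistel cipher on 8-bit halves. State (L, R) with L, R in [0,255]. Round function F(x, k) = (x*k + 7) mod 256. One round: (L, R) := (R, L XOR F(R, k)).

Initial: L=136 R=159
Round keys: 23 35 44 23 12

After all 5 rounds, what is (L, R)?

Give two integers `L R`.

Answer: 192 24

Derivation:
Round 1 (k=23): L=159 R=216
Round 2 (k=35): L=216 R=16
Round 3 (k=44): L=16 R=31
Round 4 (k=23): L=31 R=192
Round 5 (k=12): L=192 R=24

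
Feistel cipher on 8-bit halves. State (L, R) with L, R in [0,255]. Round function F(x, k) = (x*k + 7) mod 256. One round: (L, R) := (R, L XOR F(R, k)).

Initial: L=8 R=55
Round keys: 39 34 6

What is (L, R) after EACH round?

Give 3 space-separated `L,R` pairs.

Answer: 55,96 96,240 240,199

Derivation:
Round 1 (k=39): L=55 R=96
Round 2 (k=34): L=96 R=240
Round 3 (k=6): L=240 R=199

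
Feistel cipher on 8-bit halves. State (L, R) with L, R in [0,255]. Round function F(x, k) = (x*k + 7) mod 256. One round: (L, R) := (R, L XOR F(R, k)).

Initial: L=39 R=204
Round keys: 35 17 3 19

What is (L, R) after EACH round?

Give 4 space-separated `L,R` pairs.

Answer: 204,204 204,95 95,232 232,96

Derivation:
Round 1 (k=35): L=204 R=204
Round 2 (k=17): L=204 R=95
Round 3 (k=3): L=95 R=232
Round 4 (k=19): L=232 R=96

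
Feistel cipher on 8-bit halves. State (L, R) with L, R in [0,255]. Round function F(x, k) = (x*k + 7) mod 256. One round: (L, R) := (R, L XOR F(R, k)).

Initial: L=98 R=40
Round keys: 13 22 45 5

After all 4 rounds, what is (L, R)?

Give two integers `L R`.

Round 1 (k=13): L=40 R=109
Round 2 (k=22): L=109 R=77
Round 3 (k=45): L=77 R=253
Round 4 (k=5): L=253 R=181

Answer: 253 181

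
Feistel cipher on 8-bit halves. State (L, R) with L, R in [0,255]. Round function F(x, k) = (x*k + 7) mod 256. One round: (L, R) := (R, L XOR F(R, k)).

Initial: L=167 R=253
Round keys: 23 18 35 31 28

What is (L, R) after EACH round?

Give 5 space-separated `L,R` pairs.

Answer: 253,101 101,220 220,126 126,149 149,45

Derivation:
Round 1 (k=23): L=253 R=101
Round 2 (k=18): L=101 R=220
Round 3 (k=35): L=220 R=126
Round 4 (k=31): L=126 R=149
Round 5 (k=28): L=149 R=45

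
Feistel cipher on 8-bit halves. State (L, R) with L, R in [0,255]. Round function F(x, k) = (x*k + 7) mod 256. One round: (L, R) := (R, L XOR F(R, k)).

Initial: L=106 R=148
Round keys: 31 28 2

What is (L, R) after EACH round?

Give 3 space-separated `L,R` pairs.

Answer: 148,153 153,87 87,44

Derivation:
Round 1 (k=31): L=148 R=153
Round 2 (k=28): L=153 R=87
Round 3 (k=2): L=87 R=44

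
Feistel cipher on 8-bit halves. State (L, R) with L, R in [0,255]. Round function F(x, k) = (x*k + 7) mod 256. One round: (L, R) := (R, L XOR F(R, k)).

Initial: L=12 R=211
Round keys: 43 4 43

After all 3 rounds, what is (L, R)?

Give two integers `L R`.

Round 1 (k=43): L=211 R=116
Round 2 (k=4): L=116 R=4
Round 3 (k=43): L=4 R=199

Answer: 4 199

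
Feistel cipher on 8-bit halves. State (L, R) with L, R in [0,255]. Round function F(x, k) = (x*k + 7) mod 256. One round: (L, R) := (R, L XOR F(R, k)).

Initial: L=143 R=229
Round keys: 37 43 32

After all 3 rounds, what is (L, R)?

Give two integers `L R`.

Round 1 (k=37): L=229 R=175
Round 2 (k=43): L=175 R=137
Round 3 (k=32): L=137 R=136

Answer: 137 136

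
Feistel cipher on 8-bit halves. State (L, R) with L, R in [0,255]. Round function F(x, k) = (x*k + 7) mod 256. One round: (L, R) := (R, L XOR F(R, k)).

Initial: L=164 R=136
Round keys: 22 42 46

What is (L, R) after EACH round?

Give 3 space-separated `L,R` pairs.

Round 1 (k=22): L=136 R=19
Round 2 (k=42): L=19 R=173
Round 3 (k=46): L=173 R=14

Answer: 136,19 19,173 173,14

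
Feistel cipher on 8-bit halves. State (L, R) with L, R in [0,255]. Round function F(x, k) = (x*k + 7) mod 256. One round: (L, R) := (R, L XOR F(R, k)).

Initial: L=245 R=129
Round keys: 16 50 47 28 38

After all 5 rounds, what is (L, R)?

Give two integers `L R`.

Round 1 (k=16): L=129 R=226
Round 2 (k=50): L=226 R=170
Round 3 (k=47): L=170 R=223
Round 4 (k=28): L=223 R=193
Round 5 (k=38): L=193 R=114

Answer: 193 114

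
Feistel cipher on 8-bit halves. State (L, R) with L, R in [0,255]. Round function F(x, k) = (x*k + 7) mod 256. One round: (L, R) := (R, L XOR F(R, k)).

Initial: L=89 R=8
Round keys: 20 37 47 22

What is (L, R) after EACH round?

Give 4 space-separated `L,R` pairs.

Answer: 8,254 254,181 181,188 188,154

Derivation:
Round 1 (k=20): L=8 R=254
Round 2 (k=37): L=254 R=181
Round 3 (k=47): L=181 R=188
Round 4 (k=22): L=188 R=154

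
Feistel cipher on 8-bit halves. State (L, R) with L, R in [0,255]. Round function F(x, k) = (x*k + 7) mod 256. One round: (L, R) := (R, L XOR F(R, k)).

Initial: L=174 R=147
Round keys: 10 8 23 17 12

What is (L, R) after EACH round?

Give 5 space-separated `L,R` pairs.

Answer: 147,107 107,204 204,48 48,251 251,251

Derivation:
Round 1 (k=10): L=147 R=107
Round 2 (k=8): L=107 R=204
Round 3 (k=23): L=204 R=48
Round 4 (k=17): L=48 R=251
Round 5 (k=12): L=251 R=251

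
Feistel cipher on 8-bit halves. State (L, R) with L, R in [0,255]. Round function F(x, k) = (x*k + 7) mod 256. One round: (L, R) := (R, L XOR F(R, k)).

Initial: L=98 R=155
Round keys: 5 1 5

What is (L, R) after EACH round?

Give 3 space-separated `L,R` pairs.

Round 1 (k=5): L=155 R=108
Round 2 (k=1): L=108 R=232
Round 3 (k=5): L=232 R=227

Answer: 155,108 108,232 232,227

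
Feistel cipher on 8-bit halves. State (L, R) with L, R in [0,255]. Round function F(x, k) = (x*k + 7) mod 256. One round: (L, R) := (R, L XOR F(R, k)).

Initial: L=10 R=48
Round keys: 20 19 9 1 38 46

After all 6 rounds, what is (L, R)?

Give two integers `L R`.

Round 1 (k=20): L=48 R=205
Round 2 (k=19): L=205 R=14
Round 3 (k=9): L=14 R=72
Round 4 (k=1): L=72 R=65
Round 5 (k=38): L=65 R=229
Round 6 (k=46): L=229 R=108

Answer: 229 108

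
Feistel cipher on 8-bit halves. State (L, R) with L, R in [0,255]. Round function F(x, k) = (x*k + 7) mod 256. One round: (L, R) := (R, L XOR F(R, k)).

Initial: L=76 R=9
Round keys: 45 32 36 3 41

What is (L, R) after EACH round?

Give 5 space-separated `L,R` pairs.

Answer: 9,208 208,14 14,47 47,154 154,158

Derivation:
Round 1 (k=45): L=9 R=208
Round 2 (k=32): L=208 R=14
Round 3 (k=36): L=14 R=47
Round 4 (k=3): L=47 R=154
Round 5 (k=41): L=154 R=158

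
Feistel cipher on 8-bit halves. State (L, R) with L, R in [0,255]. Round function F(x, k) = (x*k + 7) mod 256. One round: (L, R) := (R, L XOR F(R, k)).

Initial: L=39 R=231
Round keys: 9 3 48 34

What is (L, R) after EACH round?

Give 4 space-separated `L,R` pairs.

Answer: 231,1 1,237 237,118 118,94

Derivation:
Round 1 (k=9): L=231 R=1
Round 2 (k=3): L=1 R=237
Round 3 (k=48): L=237 R=118
Round 4 (k=34): L=118 R=94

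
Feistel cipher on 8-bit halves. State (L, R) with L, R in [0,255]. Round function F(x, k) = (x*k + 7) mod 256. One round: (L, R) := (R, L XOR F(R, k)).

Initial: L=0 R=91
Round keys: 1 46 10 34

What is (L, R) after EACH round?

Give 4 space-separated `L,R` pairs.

Round 1 (k=1): L=91 R=98
Round 2 (k=46): L=98 R=248
Round 3 (k=10): L=248 R=213
Round 4 (k=34): L=213 R=169

Answer: 91,98 98,248 248,213 213,169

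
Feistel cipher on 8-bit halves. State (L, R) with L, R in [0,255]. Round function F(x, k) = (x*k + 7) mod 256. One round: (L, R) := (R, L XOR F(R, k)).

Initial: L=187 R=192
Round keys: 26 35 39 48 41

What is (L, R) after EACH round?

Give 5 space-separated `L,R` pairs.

Round 1 (k=26): L=192 R=60
Round 2 (k=35): L=60 R=251
Round 3 (k=39): L=251 R=120
Round 4 (k=48): L=120 R=124
Round 5 (k=41): L=124 R=155

Answer: 192,60 60,251 251,120 120,124 124,155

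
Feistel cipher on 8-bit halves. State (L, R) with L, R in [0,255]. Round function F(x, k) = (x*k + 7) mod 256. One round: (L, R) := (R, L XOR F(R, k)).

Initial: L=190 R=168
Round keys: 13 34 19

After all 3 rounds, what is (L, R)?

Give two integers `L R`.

Round 1 (k=13): L=168 R=49
Round 2 (k=34): L=49 R=33
Round 3 (k=19): L=33 R=75

Answer: 33 75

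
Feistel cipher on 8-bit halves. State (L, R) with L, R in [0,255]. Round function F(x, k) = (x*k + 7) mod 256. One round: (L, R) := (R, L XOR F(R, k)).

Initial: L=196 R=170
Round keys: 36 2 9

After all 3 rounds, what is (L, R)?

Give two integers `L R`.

Answer: 247 157

Derivation:
Round 1 (k=36): L=170 R=43
Round 2 (k=2): L=43 R=247
Round 3 (k=9): L=247 R=157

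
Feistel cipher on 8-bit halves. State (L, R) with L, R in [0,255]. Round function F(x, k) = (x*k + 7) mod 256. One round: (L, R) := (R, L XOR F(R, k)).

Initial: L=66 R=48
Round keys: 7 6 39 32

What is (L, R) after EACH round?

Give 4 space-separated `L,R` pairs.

Answer: 48,21 21,181 181,143 143,82

Derivation:
Round 1 (k=7): L=48 R=21
Round 2 (k=6): L=21 R=181
Round 3 (k=39): L=181 R=143
Round 4 (k=32): L=143 R=82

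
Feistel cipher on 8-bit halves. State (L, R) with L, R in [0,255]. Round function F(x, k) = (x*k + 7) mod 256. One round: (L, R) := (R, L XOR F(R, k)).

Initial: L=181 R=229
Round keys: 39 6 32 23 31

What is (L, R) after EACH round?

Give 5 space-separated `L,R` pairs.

Answer: 229,95 95,164 164,216 216,203 203,68

Derivation:
Round 1 (k=39): L=229 R=95
Round 2 (k=6): L=95 R=164
Round 3 (k=32): L=164 R=216
Round 4 (k=23): L=216 R=203
Round 5 (k=31): L=203 R=68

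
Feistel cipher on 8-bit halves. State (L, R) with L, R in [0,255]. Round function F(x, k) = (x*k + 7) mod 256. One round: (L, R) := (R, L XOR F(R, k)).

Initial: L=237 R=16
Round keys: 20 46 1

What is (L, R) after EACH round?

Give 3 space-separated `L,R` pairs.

Answer: 16,170 170,131 131,32

Derivation:
Round 1 (k=20): L=16 R=170
Round 2 (k=46): L=170 R=131
Round 3 (k=1): L=131 R=32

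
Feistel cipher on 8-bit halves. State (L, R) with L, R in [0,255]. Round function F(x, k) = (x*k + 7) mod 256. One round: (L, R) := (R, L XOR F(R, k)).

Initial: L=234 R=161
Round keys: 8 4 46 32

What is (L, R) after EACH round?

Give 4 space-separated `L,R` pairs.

Round 1 (k=8): L=161 R=229
Round 2 (k=4): L=229 R=58
Round 3 (k=46): L=58 R=150
Round 4 (k=32): L=150 R=253

Answer: 161,229 229,58 58,150 150,253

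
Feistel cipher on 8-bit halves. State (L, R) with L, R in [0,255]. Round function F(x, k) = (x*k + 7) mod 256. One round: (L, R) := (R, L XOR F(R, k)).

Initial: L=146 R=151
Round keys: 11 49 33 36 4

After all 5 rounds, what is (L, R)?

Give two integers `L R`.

Round 1 (k=11): L=151 R=22
Round 2 (k=49): L=22 R=170
Round 3 (k=33): L=170 R=231
Round 4 (k=36): L=231 R=41
Round 5 (k=4): L=41 R=76

Answer: 41 76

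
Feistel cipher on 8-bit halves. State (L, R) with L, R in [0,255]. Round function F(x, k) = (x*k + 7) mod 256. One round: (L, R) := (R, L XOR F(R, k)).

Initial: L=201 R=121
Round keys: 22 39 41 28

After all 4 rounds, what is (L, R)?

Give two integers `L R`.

Answer: 53 169

Derivation:
Round 1 (k=22): L=121 R=164
Round 2 (k=39): L=164 R=122
Round 3 (k=41): L=122 R=53
Round 4 (k=28): L=53 R=169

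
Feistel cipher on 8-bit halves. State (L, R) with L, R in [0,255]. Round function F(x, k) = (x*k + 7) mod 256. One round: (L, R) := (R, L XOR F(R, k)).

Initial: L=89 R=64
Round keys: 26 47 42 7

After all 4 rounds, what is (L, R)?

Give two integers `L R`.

Round 1 (k=26): L=64 R=222
Round 2 (k=47): L=222 R=137
Round 3 (k=42): L=137 R=95
Round 4 (k=7): L=95 R=41

Answer: 95 41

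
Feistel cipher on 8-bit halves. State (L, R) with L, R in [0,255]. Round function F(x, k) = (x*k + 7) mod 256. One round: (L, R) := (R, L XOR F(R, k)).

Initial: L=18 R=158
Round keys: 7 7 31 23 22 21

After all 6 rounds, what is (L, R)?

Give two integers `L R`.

Round 1 (k=7): L=158 R=75
Round 2 (k=7): L=75 R=138
Round 3 (k=31): L=138 R=246
Round 4 (k=23): L=246 R=171
Round 5 (k=22): L=171 R=79
Round 6 (k=21): L=79 R=41

Answer: 79 41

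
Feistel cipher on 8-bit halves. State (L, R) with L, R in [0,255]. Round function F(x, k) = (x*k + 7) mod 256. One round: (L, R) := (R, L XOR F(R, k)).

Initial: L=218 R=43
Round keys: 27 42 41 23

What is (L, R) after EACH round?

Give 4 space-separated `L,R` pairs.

Answer: 43,74 74,0 0,77 77,242

Derivation:
Round 1 (k=27): L=43 R=74
Round 2 (k=42): L=74 R=0
Round 3 (k=41): L=0 R=77
Round 4 (k=23): L=77 R=242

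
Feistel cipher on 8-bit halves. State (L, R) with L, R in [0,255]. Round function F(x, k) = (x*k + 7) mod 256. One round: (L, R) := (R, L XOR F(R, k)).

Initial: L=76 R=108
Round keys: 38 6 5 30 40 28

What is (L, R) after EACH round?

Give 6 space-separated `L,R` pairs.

Round 1 (k=38): L=108 R=67
Round 2 (k=6): L=67 R=245
Round 3 (k=5): L=245 R=147
Round 4 (k=30): L=147 R=180
Round 5 (k=40): L=180 R=180
Round 6 (k=28): L=180 R=3

Answer: 108,67 67,245 245,147 147,180 180,180 180,3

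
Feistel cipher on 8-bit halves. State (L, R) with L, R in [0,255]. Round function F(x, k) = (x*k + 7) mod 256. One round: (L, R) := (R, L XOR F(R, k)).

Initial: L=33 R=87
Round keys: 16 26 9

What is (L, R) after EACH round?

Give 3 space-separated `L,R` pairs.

Round 1 (k=16): L=87 R=86
Round 2 (k=26): L=86 R=148
Round 3 (k=9): L=148 R=109

Answer: 87,86 86,148 148,109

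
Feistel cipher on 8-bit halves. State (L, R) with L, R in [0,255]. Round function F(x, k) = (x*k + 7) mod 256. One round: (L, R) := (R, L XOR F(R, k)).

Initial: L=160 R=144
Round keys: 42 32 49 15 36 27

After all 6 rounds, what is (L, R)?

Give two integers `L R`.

Round 1 (k=42): L=144 R=7
Round 2 (k=32): L=7 R=119
Round 3 (k=49): L=119 R=201
Round 4 (k=15): L=201 R=185
Round 5 (k=36): L=185 R=194
Round 6 (k=27): L=194 R=196

Answer: 194 196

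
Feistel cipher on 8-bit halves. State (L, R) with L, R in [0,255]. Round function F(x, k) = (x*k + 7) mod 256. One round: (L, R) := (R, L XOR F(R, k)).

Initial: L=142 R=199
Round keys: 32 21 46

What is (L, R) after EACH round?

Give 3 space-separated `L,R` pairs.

Answer: 199,105 105,99 99,184

Derivation:
Round 1 (k=32): L=199 R=105
Round 2 (k=21): L=105 R=99
Round 3 (k=46): L=99 R=184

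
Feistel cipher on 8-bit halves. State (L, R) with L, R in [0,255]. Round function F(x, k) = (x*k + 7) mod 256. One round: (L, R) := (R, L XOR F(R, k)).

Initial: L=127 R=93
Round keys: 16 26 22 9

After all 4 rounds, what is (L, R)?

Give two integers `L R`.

Round 1 (k=16): L=93 R=168
Round 2 (k=26): L=168 R=74
Round 3 (k=22): L=74 R=203
Round 4 (k=9): L=203 R=96

Answer: 203 96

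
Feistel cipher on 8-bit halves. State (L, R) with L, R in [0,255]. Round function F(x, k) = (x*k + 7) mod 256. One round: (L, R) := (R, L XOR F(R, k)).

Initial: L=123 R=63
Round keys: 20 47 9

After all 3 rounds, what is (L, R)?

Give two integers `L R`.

Answer: 192 79

Derivation:
Round 1 (k=20): L=63 R=136
Round 2 (k=47): L=136 R=192
Round 3 (k=9): L=192 R=79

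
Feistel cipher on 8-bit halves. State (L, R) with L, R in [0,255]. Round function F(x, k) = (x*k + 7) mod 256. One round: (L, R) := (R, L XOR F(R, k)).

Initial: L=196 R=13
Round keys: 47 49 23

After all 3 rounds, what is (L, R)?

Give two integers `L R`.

Round 1 (k=47): L=13 R=174
Round 2 (k=49): L=174 R=88
Round 3 (k=23): L=88 R=65

Answer: 88 65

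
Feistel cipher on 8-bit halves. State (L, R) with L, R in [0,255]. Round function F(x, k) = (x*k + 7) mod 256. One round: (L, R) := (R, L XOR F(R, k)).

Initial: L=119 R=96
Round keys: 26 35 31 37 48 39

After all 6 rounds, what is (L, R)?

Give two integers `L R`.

Answer: 199 232

Derivation:
Round 1 (k=26): L=96 R=176
Round 2 (k=35): L=176 R=119
Round 3 (k=31): L=119 R=192
Round 4 (k=37): L=192 R=176
Round 5 (k=48): L=176 R=199
Round 6 (k=39): L=199 R=232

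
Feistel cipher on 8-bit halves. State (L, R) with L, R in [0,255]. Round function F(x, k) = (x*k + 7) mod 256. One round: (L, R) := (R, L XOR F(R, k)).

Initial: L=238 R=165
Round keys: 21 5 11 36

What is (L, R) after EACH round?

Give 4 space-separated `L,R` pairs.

Answer: 165,126 126,216 216,49 49,51

Derivation:
Round 1 (k=21): L=165 R=126
Round 2 (k=5): L=126 R=216
Round 3 (k=11): L=216 R=49
Round 4 (k=36): L=49 R=51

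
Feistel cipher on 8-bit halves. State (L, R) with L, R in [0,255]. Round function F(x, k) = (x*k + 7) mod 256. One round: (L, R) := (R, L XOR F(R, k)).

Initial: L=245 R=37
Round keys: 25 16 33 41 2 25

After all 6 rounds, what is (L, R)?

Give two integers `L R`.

Round 1 (k=25): L=37 R=81
Round 2 (k=16): L=81 R=50
Round 3 (k=33): L=50 R=40
Round 4 (k=41): L=40 R=93
Round 5 (k=2): L=93 R=233
Round 6 (k=25): L=233 R=149

Answer: 233 149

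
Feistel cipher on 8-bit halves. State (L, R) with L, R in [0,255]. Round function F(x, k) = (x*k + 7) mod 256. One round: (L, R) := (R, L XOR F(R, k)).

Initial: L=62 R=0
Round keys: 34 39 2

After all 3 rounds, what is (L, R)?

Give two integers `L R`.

Round 1 (k=34): L=0 R=57
Round 2 (k=39): L=57 R=182
Round 3 (k=2): L=182 R=74

Answer: 182 74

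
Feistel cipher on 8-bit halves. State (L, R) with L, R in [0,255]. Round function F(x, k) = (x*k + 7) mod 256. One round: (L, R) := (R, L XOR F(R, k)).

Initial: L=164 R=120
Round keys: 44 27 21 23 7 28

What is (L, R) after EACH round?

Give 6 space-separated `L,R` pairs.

Round 1 (k=44): L=120 R=3
Round 2 (k=27): L=3 R=32
Round 3 (k=21): L=32 R=164
Round 4 (k=23): L=164 R=227
Round 5 (k=7): L=227 R=152
Round 6 (k=28): L=152 R=68

Answer: 120,3 3,32 32,164 164,227 227,152 152,68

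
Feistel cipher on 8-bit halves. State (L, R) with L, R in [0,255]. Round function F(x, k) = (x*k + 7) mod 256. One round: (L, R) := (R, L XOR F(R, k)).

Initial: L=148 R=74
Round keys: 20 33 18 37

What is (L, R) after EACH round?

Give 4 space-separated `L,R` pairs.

Round 1 (k=20): L=74 R=91
Round 2 (k=33): L=91 R=136
Round 3 (k=18): L=136 R=204
Round 4 (k=37): L=204 R=11

Answer: 74,91 91,136 136,204 204,11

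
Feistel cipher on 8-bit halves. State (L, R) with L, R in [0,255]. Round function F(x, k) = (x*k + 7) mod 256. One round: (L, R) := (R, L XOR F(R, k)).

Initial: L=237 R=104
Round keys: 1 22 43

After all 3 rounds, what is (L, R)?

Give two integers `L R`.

Answer: 91 210

Derivation:
Round 1 (k=1): L=104 R=130
Round 2 (k=22): L=130 R=91
Round 3 (k=43): L=91 R=210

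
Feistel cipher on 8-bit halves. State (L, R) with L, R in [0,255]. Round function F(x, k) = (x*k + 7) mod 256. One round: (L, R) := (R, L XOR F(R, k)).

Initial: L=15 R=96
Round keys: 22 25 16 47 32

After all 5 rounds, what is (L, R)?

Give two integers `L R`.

Answer: 119 88

Derivation:
Round 1 (k=22): L=96 R=72
Round 2 (k=25): L=72 R=111
Round 3 (k=16): L=111 R=191
Round 4 (k=47): L=191 R=119
Round 5 (k=32): L=119 R=88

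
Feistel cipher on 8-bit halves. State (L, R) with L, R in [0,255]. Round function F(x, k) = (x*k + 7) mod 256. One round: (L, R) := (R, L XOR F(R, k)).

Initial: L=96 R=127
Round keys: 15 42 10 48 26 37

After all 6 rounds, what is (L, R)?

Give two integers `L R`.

Round 1 (k=15): L=127 R=24
Round 2 (k=42): L=24 R=136
Round 3 (k=10): L=136 R=79
Round 4 (k=48): L=79 R=95
Round 5 (k=26): L=95 R=226
Round 6 (k=37): L=226 R=238

Answer: 226 238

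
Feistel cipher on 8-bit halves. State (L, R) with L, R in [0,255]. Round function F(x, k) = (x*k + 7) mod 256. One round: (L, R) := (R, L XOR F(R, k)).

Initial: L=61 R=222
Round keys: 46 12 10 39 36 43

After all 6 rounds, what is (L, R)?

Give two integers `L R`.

Answer: 44 130

Derivation:
Round 1 (k=46): L=222 R=214
Round 2 (k=12): L=214 R=209
Round 3 (k=10): L=209 R=231
Round 4 (k=39): L=231 R=233
Round 5 (k=36): L=233 R=44
Round 6 (k=43): L=44 R=130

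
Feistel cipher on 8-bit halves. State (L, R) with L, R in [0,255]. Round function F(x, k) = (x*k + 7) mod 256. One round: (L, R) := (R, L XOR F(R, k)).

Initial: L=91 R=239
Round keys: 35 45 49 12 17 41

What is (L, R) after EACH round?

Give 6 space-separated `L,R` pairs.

Round 1 (k=35): L=239 R=239
Round 2 (k=45): L=239 R=229
Round 3 (k=49): L=229 R=51
Round 4 (k=12): L=51 R=142
Round 5 (k=17): L=142 R=70
Round 6 (k=41): L=70 R=179

Answer: 239,239 239,229 229,51 51,142 142,70 70,179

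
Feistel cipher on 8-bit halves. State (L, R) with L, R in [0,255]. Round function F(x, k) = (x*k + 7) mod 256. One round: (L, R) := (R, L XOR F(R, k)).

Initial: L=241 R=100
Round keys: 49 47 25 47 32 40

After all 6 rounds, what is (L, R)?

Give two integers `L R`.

Round 1 (k=49): L=100 R=218
Round 2 (k=47): L=218 R=105
Round 3 (k=25): L=105 R=146
Round 4 (k=47): L=146 R=188
Round 5 (k=32): L=188 R=21
Round 6 (k=40): L=21 R=243

Answer: 21 243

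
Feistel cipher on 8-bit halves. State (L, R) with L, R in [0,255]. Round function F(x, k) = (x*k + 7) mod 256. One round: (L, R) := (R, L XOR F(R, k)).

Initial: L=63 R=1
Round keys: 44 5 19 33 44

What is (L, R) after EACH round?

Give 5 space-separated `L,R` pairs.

Round 1 (k=44): L=1 R=12
Round 2 (k=5): L=12 R=66
Round 3 (k=19): L=66 R=225
Round 4 (k=33): L=225 R=74
Round 5 (k=44): L=74 R=94

Answer: 1,12 12,66 66,225 225,74 74,94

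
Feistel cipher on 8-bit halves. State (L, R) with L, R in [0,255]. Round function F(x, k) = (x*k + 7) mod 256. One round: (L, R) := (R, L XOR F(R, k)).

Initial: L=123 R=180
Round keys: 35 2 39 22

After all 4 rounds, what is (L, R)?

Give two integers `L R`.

Answer: 164 28

Derivation:
Round 1 (k=35): L=180 R=216
Round 2 (k=2): L=216 R=3
Round 3 (k=39): L=3 R=164
Round 4 (k=22): L=164 R=28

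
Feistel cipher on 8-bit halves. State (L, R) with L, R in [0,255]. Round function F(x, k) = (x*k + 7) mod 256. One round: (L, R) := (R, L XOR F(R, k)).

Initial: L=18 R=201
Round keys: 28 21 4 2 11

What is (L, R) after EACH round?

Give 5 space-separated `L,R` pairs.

Answer: 201,17 17,165 165,138 138,190 190,187

Derivation:
Round 1 (k=28): L=201 R=17
Round 2 (k=21): L=17 R=165
Round 3 (k=4): L=165 R=138
Round 4 (k=2): L=138 R=190
Round 5 (k=11): L=190 R=187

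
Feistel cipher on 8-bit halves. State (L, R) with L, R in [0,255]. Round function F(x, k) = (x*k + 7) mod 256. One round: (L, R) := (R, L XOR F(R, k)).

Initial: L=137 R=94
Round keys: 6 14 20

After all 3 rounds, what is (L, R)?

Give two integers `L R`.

Round 1 (k=6): L=94 R=178
Round 2 (k=14): L=178 R=157
Round 3 (k=20): L=157 R=249

Answer: 157 249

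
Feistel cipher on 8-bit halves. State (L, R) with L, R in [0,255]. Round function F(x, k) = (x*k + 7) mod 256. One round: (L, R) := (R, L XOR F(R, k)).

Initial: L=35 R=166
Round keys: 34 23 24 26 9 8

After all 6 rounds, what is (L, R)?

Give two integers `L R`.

Round 1 (k=34): L=166 R=48
Round 2 (k=23): L=48 R=241
Round 3 (k=24): L=241 R=175
Round 4 (k=26): L=175 R=60
Round 5 (k=9): L=60 R=140
Round 6 (k=8): L=140 R=91

Answer: 140 91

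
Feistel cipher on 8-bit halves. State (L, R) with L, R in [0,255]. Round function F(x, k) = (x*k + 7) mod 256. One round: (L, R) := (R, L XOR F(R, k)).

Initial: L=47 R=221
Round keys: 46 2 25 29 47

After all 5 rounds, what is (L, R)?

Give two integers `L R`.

Round 1 (k=46): L=221 R=146
Round 2 (k=2): L=146 R=246
Round 3 (k=25): L=246 R=159
Round 4 (k=29): L=159 R=252
Round 5 (k=47): L=252 R=212

Answer: 252 212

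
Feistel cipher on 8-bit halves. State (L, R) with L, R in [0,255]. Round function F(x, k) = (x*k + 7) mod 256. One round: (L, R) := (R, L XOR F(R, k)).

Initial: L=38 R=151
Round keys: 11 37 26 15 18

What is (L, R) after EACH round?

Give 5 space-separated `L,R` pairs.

Answer: 151,162 162,230 230,193 193,176 176,166

Derivation:
Round 1 (k=11): L=151 R=162
Round 2 (k=37): L=162 R=230
Round 3 (k=26): L=230 R=193
Round 4 (k=15): L=193 R=176
Round 5 (k=18): L=176 R=166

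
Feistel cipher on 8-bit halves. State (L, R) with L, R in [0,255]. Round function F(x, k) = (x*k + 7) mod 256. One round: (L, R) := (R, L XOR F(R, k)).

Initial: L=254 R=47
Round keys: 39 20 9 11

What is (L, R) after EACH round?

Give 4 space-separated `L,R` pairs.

Answer: 47,206 206,48 48,121 121,10

Derivation:
Round 1 (k=39): L=47 R=206
Round 2 (k=20): L=206 R=48
Round 3 (k=9): L=48 R=121
Round 4 (k=11): L=121 R=10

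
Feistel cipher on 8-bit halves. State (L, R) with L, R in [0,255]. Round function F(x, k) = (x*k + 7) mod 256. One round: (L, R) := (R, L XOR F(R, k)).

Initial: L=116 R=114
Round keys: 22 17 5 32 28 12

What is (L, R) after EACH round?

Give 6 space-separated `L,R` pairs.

Answer: 114,167 167,108 108,132 132,235 235,63 63,16

Derivation:
Round 1 (k=22): L=114 R=167
Round 2 (k=17): L=167 R=108
Round 3 (k=5): L=108 R=132
Round 4 (k=32): L=132 R=235
Round 5 (k=28): L=235 R=63
Round 6 (k=12): L=63 R=16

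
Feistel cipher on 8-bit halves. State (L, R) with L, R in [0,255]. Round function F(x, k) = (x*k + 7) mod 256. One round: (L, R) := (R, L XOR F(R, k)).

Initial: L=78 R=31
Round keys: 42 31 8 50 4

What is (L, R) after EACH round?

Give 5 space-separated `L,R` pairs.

Round 1 (k=42): L=31 R=83
Round 2 (k=31): L=83 R=11
Round 3 (k=8): L=11 R=12
Round 4 (k=50): L=12 R=84
Round 5 (k=4): L=84 R=91

Answer: 31,83 83,11 11,12 12,84 84,91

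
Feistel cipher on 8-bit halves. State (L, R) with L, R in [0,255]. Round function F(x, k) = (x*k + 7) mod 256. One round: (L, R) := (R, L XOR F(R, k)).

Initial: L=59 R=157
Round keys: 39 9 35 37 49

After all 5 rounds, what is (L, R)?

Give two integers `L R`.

Round 1 (k=39): L=157 R=201
Round 2 (k=9): L=201 R=133
Round 3 (k=35): L=133 R=255
Round 4 (k=37): L=255 R=103
Round 5 (k=49): L=103 R=65

Answer: 103 65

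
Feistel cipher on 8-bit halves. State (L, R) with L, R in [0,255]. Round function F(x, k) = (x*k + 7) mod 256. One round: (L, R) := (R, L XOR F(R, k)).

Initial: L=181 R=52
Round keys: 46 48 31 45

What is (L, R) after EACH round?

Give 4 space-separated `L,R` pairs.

Answer: 52,234 234,211 211,126 126,254

Derivation:
Round 1 (k=46): L=52 R=234
Round 2 (k=48): L=234 R=211
Round 3 (k=31): L=211 R=126
Round 4 (k=45): L=126 R=254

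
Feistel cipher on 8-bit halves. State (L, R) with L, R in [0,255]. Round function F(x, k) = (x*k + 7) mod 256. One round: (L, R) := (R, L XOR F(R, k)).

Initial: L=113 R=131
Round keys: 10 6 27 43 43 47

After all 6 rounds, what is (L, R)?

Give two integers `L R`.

Answer: 88 31

Derivation:
Round 1 (k=10): L=131 R=84
Round 2 (k=6): L=84 R=124
Round 3 (k=27): L=124 R=79
Round 4 (k=43): L=79 R=48
Round 5 (k=43): L=48 R=88
Round 6 (k=47): L=88 R=31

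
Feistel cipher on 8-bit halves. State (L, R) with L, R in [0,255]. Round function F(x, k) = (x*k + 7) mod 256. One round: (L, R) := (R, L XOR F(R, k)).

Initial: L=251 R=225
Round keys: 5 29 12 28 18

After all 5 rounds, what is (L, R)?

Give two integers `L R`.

Round 1 (k=5): L=225 R=151
Round 2 (k=29): L=151 R=195
Round 3 (k=12): L=195 R=188
Round 4 (k=28): L=188 R=84
Round 5 (k=18): L=84 R=83

Answer: 84 83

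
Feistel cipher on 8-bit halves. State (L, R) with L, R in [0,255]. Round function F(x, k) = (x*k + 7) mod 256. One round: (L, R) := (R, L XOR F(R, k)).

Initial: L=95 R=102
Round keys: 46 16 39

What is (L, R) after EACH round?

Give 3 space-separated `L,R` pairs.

Round 1 (k=46): L=102 R=4
Round 2 (k=16): L=4 R=33
Round 3 (k=39): L=33 R=10

Answer: 102,4 4,33 33,10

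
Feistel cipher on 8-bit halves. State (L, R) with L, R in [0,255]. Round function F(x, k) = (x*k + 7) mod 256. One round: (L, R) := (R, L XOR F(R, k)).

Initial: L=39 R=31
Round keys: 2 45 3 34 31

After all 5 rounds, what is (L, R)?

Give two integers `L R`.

Round 1 (k=2): L=31 R=98
Round 2 (k=45): L=98 R=94
Round 3 (k=3): L=94 R=67
Round 4 (k=34): L=67 R=179
Round 5 (k=31): L=179 R=247

Answer: 179 247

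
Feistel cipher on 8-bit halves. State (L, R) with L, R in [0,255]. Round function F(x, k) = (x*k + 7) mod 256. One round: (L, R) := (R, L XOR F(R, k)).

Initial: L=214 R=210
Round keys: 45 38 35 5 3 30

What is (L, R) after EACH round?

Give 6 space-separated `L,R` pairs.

Round 1 (k=45): L=210 R=39
Round 2 (k=38): L=39 R=3
Round 3 (k=35): L=3 R=87
Round 4 (k=5): L=87 R=185
Round 5 (k=3): L=185 R=101
Round 6 (k=30): L=101 R=100

Answer: 210,39 39,3 3,87 87,185 185,101 101,100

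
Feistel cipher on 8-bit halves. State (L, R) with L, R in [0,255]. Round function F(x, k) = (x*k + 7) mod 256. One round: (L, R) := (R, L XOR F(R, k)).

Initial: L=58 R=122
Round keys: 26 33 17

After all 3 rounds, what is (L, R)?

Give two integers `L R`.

Answer: 2 120

Derivation:
Round 1 (k=26): L=122 R=81
Round 2 (k=33): L=81 R=2
Round 3 (k=17): L=2 R=120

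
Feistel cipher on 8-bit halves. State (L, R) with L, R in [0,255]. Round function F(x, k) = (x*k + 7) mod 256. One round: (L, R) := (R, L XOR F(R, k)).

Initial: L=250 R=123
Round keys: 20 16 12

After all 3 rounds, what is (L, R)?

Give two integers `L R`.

Round 1 (k=20): L=123 R=89
Round 2 (k=16): L=89 R=236
Round 3 (k=12): L=236 R=78

Answer: 236 78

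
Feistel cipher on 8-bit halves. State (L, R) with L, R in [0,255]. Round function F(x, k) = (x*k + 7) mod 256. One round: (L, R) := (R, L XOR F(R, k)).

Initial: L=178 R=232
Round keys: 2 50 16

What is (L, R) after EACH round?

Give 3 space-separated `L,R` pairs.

Answer: 232,101 101,41 41,242

Derivation:
Round 1 (k=2): L=232 R=101
Round 2 (k=50): L=101 R=41
Round 3 (k=16): L=41 R=242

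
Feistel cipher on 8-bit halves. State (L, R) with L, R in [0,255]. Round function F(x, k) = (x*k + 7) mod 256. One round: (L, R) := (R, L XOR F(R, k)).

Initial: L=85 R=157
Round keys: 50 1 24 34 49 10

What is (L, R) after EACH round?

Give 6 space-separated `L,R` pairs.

Answer: 157,228 228,118 118,243 243,59 59,161 161,106

Derivation:
Round 1 (k=50): L=157 R=228
Round 2 (k=1): L=228 R=118
Round 3 (k=24): L=118 R=243
Round 4 (k=34): L=243 R=59
Round 5 (k=49): L=59 R=161
Round 6 (k=10): L=161 R=106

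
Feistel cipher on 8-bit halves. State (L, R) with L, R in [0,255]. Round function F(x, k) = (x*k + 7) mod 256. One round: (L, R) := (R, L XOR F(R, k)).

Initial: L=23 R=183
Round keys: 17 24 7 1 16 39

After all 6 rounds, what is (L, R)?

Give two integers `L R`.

Answer: 49 251

Derivation:
Round 1 (k=17): L=183 R=57
Round 2 (k=24): L=57 R=232
Round 3 (k=7): L=232 R=102
Round 4 (k=1): L=102 R=133
Round 5 (k=16): L=133 R=49
Round 6 (k=39): L=49 R=251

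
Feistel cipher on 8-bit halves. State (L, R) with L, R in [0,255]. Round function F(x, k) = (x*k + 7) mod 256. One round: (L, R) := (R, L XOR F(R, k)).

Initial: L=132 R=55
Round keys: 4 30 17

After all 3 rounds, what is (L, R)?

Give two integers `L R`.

Answer: 46 114

Derivation:
Round 1 (k=4): L=55 R=103
Round 2 (k=30): L=103 R=46
Round 3 (k=17): L=46 R=114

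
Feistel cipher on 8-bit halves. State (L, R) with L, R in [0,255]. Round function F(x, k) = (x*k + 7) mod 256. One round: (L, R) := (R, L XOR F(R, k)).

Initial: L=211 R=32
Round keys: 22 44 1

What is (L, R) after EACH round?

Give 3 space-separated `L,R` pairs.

Answer: 32,20 20,87 87,74

Derivation:
Round 1 (k=22): L=32 R=20
Round 2 (k=44): L=20 R=87
Round 3 (k=1): L=87 R=74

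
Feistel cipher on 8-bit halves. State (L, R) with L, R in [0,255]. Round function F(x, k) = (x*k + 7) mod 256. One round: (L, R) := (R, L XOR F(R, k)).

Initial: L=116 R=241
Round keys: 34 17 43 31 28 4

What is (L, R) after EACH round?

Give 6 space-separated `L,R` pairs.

Round 1 (k=34): L=241 R=125
Round 2 (k=17): L=125 R=165
Round 3 (k=43): L=165 R=195
Round 4 (k=31): L=195 R=1
Round 5 (k=28): L=1 R=224
Round 6 (k=4): L=224 R=134

Answer: 241,125 125,165 165,195 195,1 1,224 224,134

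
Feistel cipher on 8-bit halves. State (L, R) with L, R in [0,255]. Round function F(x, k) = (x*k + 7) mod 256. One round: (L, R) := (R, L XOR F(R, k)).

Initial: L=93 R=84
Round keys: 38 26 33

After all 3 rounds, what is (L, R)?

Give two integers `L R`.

Round 1 (k=38): L=84 R=34
Round 2 (k=26): L=34 R=47
Round 3 (k=33): L=47 R=52

Answer: 47 52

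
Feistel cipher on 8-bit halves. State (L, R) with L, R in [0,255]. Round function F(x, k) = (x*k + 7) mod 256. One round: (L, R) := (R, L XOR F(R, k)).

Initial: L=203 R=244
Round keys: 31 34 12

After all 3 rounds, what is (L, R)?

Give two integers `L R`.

Answer: 67 115

Derivation:
Round 1 (k=31): L=244 R=88
Round 2 (k=34): L=88 R=67
Round 3 (k=12): L=67 R=115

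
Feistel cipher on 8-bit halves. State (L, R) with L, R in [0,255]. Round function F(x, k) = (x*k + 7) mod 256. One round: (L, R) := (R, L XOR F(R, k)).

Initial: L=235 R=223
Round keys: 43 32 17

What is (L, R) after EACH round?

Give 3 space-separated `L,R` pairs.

Round 1 (k=43): L=223 R=151
Round 2 (k=32): L=151 R=56
Round 3 (k=17): L=56 R=40

Answer: 223,151 151,56 56,40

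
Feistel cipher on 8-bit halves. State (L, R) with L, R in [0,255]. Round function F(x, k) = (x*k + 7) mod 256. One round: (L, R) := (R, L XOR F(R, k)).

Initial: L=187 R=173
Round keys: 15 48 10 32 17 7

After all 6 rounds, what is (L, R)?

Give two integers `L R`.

Answer: 46 148

Derivation:
Round 1 (k=15): L=173 R=145
Round 2 (k=48): L=145 R=154
Round 3 (k=10): L=154 R=154
Round 4 (k=32): L=154 R=221
Round 5 (k=17): L=221 R=46
Round 6 (k=7): L=46 R=148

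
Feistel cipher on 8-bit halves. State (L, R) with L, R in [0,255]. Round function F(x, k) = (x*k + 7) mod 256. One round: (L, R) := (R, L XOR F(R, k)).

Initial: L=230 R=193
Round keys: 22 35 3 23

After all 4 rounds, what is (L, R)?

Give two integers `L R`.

Answer: 41 175

Derivation:
Round 1 (k=22): L=193 R=123
Round 2 (k=35): L=123 R=25
Round 3 (k=3): L=25 R=41
Round 4 (k=23): L=41 R=175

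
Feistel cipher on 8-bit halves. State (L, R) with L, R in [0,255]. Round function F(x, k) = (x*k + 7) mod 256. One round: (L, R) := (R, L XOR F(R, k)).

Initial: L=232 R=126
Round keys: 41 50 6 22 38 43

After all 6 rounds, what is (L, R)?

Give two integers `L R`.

Round 1 (k=41): L=126 R=221
Round 2 (k=50): L=221 R=79
Round 3 (k=6): L=79 R=60
Round 4 (k=22): L=60 R=96
Round 5 (k=38): L=96 R=123
Round 6 (k=43): L=123 R=208

Answer: 123 208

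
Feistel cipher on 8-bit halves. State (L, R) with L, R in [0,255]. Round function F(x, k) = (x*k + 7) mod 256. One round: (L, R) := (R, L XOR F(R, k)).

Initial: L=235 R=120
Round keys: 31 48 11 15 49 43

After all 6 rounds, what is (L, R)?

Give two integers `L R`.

Round 1 (k=31): L=120 R=100
Round 2 (k=48): L=100 R=191
Round 3 (k=11): L=191 R=88
Round 4 (k=15): L=88 R=144
Round 5 (k=49): L=144 R=207
Round 6 (k=43): L=207 R=92

Answer: 207 92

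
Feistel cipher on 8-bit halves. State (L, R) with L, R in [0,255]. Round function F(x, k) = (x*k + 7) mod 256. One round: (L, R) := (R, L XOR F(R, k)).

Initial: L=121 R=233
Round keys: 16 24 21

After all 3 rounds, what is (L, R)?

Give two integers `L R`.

Round 1 (k=16): L=233 R=238
Round 2 (k=24): L=238 R=190
Round 3 (k=21): L=190 R=115

Answer: 190 115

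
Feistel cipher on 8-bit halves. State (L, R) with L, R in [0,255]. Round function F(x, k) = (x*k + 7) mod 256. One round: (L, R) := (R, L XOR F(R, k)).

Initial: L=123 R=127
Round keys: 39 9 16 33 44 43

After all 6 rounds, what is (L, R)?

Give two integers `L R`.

Answer: 131 94

Derivation:
Round 1 (k=39): L=127 R=27
Round 2 (k=9): L=27 R=133
Round 3 (k=16): L=133 R=76
Round 4 (k=33): L=76 R=86
Round 5 (k=44): L=86 R=131
Round 6 (k=43): L=131 R=94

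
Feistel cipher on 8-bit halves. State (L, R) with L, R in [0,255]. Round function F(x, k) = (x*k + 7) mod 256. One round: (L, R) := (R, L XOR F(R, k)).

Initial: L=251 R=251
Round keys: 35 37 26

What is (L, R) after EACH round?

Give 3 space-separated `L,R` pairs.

Answer: 251,163 163,109 109,186

Derivation:
Round 1 (k=35): L=251 R=163
Round 2 (k=37): L=163 R=109
Round 3 (k=26): L=109 R=186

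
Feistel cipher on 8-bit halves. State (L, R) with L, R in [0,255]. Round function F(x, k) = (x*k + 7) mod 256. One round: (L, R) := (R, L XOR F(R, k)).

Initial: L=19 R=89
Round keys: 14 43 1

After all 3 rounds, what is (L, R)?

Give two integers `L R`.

Round 1 (k=14): L=89 R=246
Round 2 (k=43): L=246 R=0
Round 3 (k=1): L=0 R=241

Answer: 0 241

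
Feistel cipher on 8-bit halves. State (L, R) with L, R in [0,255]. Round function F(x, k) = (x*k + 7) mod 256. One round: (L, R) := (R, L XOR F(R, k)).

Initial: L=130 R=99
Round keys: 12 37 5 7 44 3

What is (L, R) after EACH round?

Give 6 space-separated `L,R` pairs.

Answer: 99,41 41,151 151,211 211,91 91,120 120,52

Derivation:
Round 1 (k=12): L=99 R=41
Round 2 (k=37): L=41 R=151
Round 3 (k=5): L=151 R=211
Round 4 (k=7): L=211 R=91
Round 5 (k=44): L=91 R=120
Round 6 (k=3): L=120 R=52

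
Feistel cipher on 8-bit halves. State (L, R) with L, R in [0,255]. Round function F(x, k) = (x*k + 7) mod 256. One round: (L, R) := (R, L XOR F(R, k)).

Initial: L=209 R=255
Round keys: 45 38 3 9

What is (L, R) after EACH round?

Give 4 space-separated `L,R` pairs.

Round 1 (k=45): L=255 R=11
Round 2 (k=38): L=11 R=86
Round 3 (k=3): L=86 R=2
Round 4 (k=9): L=2 R=79

Answer: 255,11 11,86 86,2 2,79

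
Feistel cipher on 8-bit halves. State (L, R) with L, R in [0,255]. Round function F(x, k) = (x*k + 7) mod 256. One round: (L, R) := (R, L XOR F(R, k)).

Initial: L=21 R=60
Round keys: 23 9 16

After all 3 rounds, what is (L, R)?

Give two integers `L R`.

Round 1 (k=23): L=60 R=126
Round 2 (k=9): L=126 R=73
Round 3 (k=16): L=73 R=233

Answer: 73 233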